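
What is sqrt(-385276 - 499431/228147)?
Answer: 3*I*sqrt(247581921900561)/76049 ≈ 620.71*I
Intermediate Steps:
sqrt(-385276 - 499431/228147) = sqrt(-385276 - 499431*1/228147) = sqrt(-385276 - 166477/76049) = sqrt(-29300021001/76049) = 3*I*sqrt(247581921900561)/76049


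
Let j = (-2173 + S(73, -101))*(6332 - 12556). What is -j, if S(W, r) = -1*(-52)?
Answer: -13201104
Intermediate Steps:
S(W, r) = 52
j = 13201104 (j = (-2173 + 52)*(6332 - 12556) = -2121*(-6224) = 13201104)
-j = -1*13201104 = -13201104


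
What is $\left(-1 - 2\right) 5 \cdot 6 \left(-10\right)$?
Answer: $900$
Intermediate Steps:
$\left(-1 - 2\right) 5 \cdot 6 \left(-10\right) = \left(-1 + \left(-4 + 2\right)\right) 5 \left(-60\right) = \left(-1 - 2\right) 5 \left(-60\right) = \left(-3\right) 5 \left(-60\right) = \left(-15\right) \left(-60\right) = 900$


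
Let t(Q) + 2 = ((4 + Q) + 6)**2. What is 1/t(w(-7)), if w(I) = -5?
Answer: 1/23 ≈ 0.043478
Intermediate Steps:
t(Q) = -2 + (10 + Q)**2 (t(Q) = -2 + ((4 + Q) + 6)**2 = -2 + (10 + Q)**2)
1/t(w(-7)) = 1/(-2 + (10 - 5)**2) = 1/(-2 + 5**2) = 1/(-2 + 25) = 1/23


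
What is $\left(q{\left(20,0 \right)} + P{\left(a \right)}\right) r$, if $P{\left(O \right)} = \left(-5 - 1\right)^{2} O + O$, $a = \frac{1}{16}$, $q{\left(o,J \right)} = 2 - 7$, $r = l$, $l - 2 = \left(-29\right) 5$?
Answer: $\frac{6149}{16} \approx 384.31$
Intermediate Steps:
$l = -143$ ($l = 2 - 145 = -143$)
$r = -143$
$q{\left(o,J \right)} = -5$
$a = \frac{1}{16} \approx 0.0625$
$P{\left(O \right)} = 37 O$ ($P{\left(O \right)} = \left(-6\right)^{2} O + O = 36 O + O = 37 O$)
$\left(q{\left(20,0 \right)} + P{\left(a \right)}\right) r = \left(-5 + 37 \cdot \frac{1}{16}\right) \left(-143\right) = \left(-5 + \frac{37}{16}\right) \left(-143\right) = \left(- \frac{43}{16}\right) \left(-143\right) = \frac{6149}{16}$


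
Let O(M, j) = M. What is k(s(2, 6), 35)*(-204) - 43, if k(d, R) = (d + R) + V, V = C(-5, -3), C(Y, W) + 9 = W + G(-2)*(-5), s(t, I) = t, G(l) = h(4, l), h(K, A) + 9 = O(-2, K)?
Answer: -16363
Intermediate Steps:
h(K, A) = -11 (h(K, A) = -9 - 2 = -11)
G(l) = -11
C(Y, W) = 46 + W (C(Y, W) = -9 + (W - 11*(-5)) = -9 + (W + 55) = -9 + (55 + W) = 46 + W)
V = 43 (V = 46 - 3 = 43)
k(d, R) = 43 + R + d (k(d, R) = (d + R) + 43 = (R + d) + 43 = 43 + R + d)
k(s(2, 6), 35)*(-204) - 43 = (43 + 35 + 2)*(-204) - 43 = 80*(-204) - 43 = -16320 - 43 = -16363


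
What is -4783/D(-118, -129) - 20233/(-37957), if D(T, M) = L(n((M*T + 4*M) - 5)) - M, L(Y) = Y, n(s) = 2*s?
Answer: 415952392/1120908167 ≈ 0.37109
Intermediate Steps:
D(T, M) = -10 + 7*M + 2*M*T (D(T, M) = 2*((M*T + 4*M) - 5) - M = 2*((4*M + M*T) - 5) - M = 2*(-5 + 4*M + M*T) - M = (-10 + 8*M + 2*M*T) - M = -10 + 7*M + 2*M*T)
-4783/D(-118, -129) - 20233/(-37957) = -4783/(-10 + 7*(-129) + 2*(-129)*(-118)) - 20233/(-37957) = -4783/(-10 - 903 + 30444) - 20233*(-1/37957) = -4783/29531 + 20233/37957 = 415952392/1120908167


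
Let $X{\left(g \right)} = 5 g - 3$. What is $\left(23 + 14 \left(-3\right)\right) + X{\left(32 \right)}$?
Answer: $138$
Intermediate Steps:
$X{\left(g \right)} = -3 + 5 g$
$\left(23 + 14 \left(-3\right)\right) + X{\left(32 \right)} = \left(23 + 14 \left(-3\right)\right) + \left(-3 + 5 \cdot 32\right) = \left(23 - 42\right) + \left(-3 + 160\right) = -19 + 157 = 138$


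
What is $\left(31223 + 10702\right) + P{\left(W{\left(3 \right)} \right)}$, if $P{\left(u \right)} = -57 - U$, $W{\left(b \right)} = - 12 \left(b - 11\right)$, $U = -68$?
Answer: $41936$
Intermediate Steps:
$W{\left(b \right)} = 132 - 12 b$ ($W{\left(b \right)} = - 12 \left(-11 + b\right) = 132 - 12 b$)
$P{\left(u \right)} = 11$ ($P{\left(u \right)} = -57 - -68 = -57 + 68 = 11$)
$\left(31223 + 10702\right) + P{\left(W{\left(3 \right)} \right)} = \left(31223 + 10702\right) + 11 = 41925 + 11 = 41936$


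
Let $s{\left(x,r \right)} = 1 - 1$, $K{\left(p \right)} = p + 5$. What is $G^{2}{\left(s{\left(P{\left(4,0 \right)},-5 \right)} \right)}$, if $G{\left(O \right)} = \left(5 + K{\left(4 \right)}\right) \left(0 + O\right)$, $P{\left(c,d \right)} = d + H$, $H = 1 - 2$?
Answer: $0$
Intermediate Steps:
$H = -1$
$P{\left(c,d \right)} = -1 + d$ ($P{\left(c,d \right)} = d - 1 = -1 + d$)
$K{\left(p \right)} = 5 + p$
$s{\left(x,r \right)} = 0$
$G{\left(O \right)} = 14 O$ ($G{\left(O \right)} = \left(5 + \left(5 + 4\right)\right) \left(0 + O\right) = \left(5 + 9\right) O = 14 O$)
$G^{2}{\left(s{\left(P{\left(4,0 \right)},-5 \right)} \right)} = \left(14 \cdot 0\right)^{2} = 0^{2} = 0$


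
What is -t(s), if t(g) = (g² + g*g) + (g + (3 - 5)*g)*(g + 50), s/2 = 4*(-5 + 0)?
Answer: -3600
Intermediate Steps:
s = -40 (s = 2*(4*(-5 + 0)) = 2*(4*(-5)) = 2*(-20) = -40)
t(g) = 2*g² - g*(50 + g) (t(g) = (g² + g²) + (g - 2*g)*(50 + g) = 2*g² + (-g)*(50 + g) = 2*g² - g*(50 + g))
-t(s) = -(-40)*(-50 - 40) = -(-40)*(-90) = -1*3600 = -3600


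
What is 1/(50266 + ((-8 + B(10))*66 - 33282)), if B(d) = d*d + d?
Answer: 1/23716 ≈ 4.2166e-5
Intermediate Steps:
B(d) = d + d² (B(d) = d² + d = d + d²)
1/(50266 + ((-8 + B(10))*66 - 33282)) = 1/(50266 + ((-8 + 10*(1 + 10))*66 - 33282)) = 1/(50266 + ((-8 + 10*11)*66 - 33282)) = 1/(50266 + ((-8 + 110)*66 - 33282)) = 1/(50266 + (102*66 - 33282)) = 1/(50266 + (6732 - 33282)) = 1/(50266 - 26550) = 1/23716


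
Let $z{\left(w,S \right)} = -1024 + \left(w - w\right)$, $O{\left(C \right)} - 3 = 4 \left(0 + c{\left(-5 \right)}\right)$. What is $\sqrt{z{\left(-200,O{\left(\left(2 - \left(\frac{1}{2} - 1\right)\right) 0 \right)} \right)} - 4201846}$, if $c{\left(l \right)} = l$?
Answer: $i \sqrt{4202870} \approx 2050.1 i$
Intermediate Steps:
$O{\left(C \right)} = -17$ ($O{\left(C \right)} = 3 + 4 \left(0 - 5\right) = 3 + 4 \left(-5\right) = 3 - 20 = -17$)
$z{\left(w,S \right)} = -1024$ ($z{\left(w,S \right)} = -1024 + 0 = -1024$)
$\sqrt{z{\left(-200,O{\left(\left(2 - \left(\frac{1}{2} - 1\right)\right) 0 \right)} \right)} - 4201846} = \sqrt{-1024 - 4201846} = \sqrt{-4202870} = i \sqrt{4202870}$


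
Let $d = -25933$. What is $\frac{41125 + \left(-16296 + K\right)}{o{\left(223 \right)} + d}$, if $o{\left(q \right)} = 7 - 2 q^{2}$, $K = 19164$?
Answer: $- \frac{43993}{125384} \approx -0.35087$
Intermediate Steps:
$\frac{41125 + \left(-16296 + K\right)}{o{\left(223 \right)} + d} = \frac{41125 + \left(-16296 + 19164\right)}{\left(7 - 2 \cdot 223^{2}\right) - 25933} = \frac{41125 + 2868}{\left(7 - 99458\right) - 25933} = \frac{43993}{\left(7 - 99458\right) - 25933} = \frac{43993}{-99451 - 25933} = \frac{43993}{-125384} = 43993 \left(- \frac{1}{125384}\right) = - \frac{43993}{125384}$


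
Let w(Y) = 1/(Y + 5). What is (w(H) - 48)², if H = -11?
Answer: 83521/36 ≈ 2320.0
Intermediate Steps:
w(Y) = 1/(5 + Y)
(w(H) - 48)² = (1/(5 - 11) - 48)² = (1/(-6) - 48)² = (-⅙ - 48)² = (-289/6)² = 83521/36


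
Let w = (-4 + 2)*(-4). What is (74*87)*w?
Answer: 51504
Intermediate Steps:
w = 8 (w = -2*(-4) = 8)
(74*87)*w = (74*87)*8 = 6438*8 = 51504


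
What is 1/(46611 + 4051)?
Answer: 1/50662 ≈ 1.9739e-5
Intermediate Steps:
1/(46611 + 4051) = 1/50662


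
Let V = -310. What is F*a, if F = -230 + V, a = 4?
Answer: -2160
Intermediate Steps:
F = -540 (F = -230 - 310 = -540)
F*a = -540*4 = -2160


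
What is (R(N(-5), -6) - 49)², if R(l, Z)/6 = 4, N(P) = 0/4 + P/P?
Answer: 625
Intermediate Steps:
N(P) = 1 (N(P) = 0*(¼) + 1 = 0 + 1 = 1)
R(l, Z) = 24 (R(l, Z) = 6*4 = 24)
(R(N(-5), -6) - 49)² = (24 - 49)² = (-25)² = 625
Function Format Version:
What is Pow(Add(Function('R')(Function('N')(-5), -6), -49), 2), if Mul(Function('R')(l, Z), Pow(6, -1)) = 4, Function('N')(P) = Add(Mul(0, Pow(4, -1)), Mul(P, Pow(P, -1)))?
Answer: 625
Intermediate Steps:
Function('N')(P) = 1 (Function('N')(P) = Add(Mul(0, Rational(1, 4)), 1) = Add(0, 1) = 1)
Function('R')(l, Z) = 24 (Function('R')(l, Z) = Mul(6, 4) = 24)
Pow(Add(Function('R')(Function('N')(-5), -6), -49), 2) = Pow(Add(24, -49), 2) = Pow(-25, 2) = 625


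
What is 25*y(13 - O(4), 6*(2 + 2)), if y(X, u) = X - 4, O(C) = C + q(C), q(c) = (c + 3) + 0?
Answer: -50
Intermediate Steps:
q(c) = 3 + c (q(c) = (3 + c) + 0 = 3 + c)
O(C) = 3 + 2*C (O(C) = C + (3 + C) = 3 + 2*C)
y(X, u) = -4 + X
25*y(13 - O(4), 6*(2 + 2)) = 25*(-4 + (13 - (3 + 2*4))) = 25*(-4 + (13 - (3 + 8))) = 25*(-4 + (13 - 1*11)) = 25*(-4 + (13 - 11)) = 25*(-4 + 2) = 25*(-2) = -50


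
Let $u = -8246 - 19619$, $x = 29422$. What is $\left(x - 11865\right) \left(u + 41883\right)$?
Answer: $246114026$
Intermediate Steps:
$u = -27865$
$\left(x - 11865\right) \left(u + 41883\right) = \left(29422 - 11865\right) \left(-27865 + 41883\right) = 17557 \cdot 14018 = 246114026$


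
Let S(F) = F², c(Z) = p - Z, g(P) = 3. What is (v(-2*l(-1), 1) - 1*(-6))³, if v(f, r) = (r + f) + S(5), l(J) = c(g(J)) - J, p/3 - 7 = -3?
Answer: 1728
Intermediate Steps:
p = 12 (p = 21 + 3*(-3) = 21 - 9 = 12)
c(Z) = 12 - Z
l(J) = 9 - J (l(J) = (12 - 1*3) - J = (12 - 3) - J = 9 - J)
v(f, r) = 25 + f + r (v(f, r) = (r + f) + 5² = (f + r) + 25 = 25 + f + r)
(v(-2*l(-1), 1) - 1*(-6))³ = ((25 - 2*(9 - 1*(-1)) + 1) - 1*(-6))³ = ((25 - 2*(9 + 1) + 1) + 6)³ = ((25 - 2*10 + 1) + 6)³ = ((25 - 20 + 1) + 6)³ = (6 + 6)³ = 12³ = 1728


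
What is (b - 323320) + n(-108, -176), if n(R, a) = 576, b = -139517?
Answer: -462261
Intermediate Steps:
(b - 323320) + n(-108, -176) = (-139517 - 323320) + 576 = -462837 + 576 = -462261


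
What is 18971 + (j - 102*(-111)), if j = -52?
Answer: 30241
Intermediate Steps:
18971 + (j - 102*(-111)) = 18971 + (-52 - 102*(-111)) = 18971 + (-52 + 11322) = 18971 + 11270 = 30241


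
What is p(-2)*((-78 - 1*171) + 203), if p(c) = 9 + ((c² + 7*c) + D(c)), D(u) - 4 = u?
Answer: -46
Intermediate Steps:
D(u) = 4 + u
p(c) = 13 + c² + 8*c (p(c) = 9 + ((c² + 7*c) + (4 + c)) = 9 + (4 + c² + 8*c) = 13 + c² + 8*c)
p(-2)*((-78 - 1*171) + 203) = (13 + (-2)² + 8*(-2))*((-78 - 1*171) + 203) = (13 + 4 - 16)*((-78 - 171) + 203) = 1*(-249 + 203) = 1*(-46) = -46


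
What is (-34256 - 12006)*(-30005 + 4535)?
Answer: 1178293140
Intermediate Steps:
(-34256 - 12006)*(-30005 + 4535) = -46262*(-25470) = 1178293140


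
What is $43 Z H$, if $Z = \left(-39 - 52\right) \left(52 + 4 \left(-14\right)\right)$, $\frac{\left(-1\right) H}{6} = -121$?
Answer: $11363352$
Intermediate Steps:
$H = 726$ ($H = \left(-6\right) \left(-121\right) = 726$)
$Z = 364$ ($Z = - 91 \left(52 - 56\right) = \left(-91\right) \left(-4\right) = 364$)
$43 Z H = 43 \cdot 364 \cdot 726 = 15652 \cdot 726 = 11363352$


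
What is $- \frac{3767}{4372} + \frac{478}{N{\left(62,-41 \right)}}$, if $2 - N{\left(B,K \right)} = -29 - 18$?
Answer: $\frac{1905233}{214228} \approx 8.8935$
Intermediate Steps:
$N{\left(B,K \right)} = 49$ ($N{\left(B,K \right)} = 2 - \left(-29 - 18\right) = 2 - -47 = 2 + 47 = 49$)
$- \frac{3767}{4372} + \frac{478}{N{\left(62,-41 \right)}} = - \frac{3767}{4372} + \frac{478}{49} = \frac{1905233}{214228}$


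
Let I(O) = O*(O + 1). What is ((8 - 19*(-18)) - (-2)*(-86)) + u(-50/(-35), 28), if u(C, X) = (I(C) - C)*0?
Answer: 178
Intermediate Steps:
I(O) = O*(1 + O)
u(C, X) = 0 (u(C, X) = (C*(1 + C) - C)*0 = (-C + C*(1 + C))*0 = 0)
((8 - 19*(-18)) - (-2)*(-86)) + u(-50/(-35), 28) = ((8 - 19*(-18)) - (-2)*(-86)) + 0 = ((8 + 342) - 1*172) + 0 = (350 - 172) + 0 = 178 + 0 = 178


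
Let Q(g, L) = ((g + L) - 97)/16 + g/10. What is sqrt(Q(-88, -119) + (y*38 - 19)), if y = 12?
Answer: sqrt(10230)/5 ≈ 20.229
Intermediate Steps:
Q(g, L) = -97/16 + L/16 + 13*g/80 (Q(g, L) = ((L + g) - 97)*(1/16) + g*(1/10) = (-97 + L + g)*(1/16) + g/10 = (-97/16 + L/16 + g/16) + g/10 = -97/16 + L/16 + 13*g/80)
sqrt(Q(-88, -119) + (y*38 - 19)) = sqrt((-97/16 + (1/16)*(-119) + (13/80)*(-88)) + (12*38 - 19)) = sqrt((-97/16 - 119/16 - 143/10) + (456 - 19)) = sqrt(-139/5 + 437) = sqrt(2046/5) = sqrt(10230)/5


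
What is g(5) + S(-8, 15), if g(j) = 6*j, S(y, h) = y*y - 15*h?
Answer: -131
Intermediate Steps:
S(y, h) = y**2 - 15*h
g(5) + S(-8, 15) = 6*5 + ((-8)**2 - 15*15) = 30 + (64 - 225) = 30 - 161 = -131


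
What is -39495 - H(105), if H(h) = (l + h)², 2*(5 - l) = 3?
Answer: -205069/4 ≈ -51267.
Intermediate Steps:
l = 7/2 (l = 5 - ½*3 = 5 - 3/2 = 7/2 ≈ 3.5000)
H(h) = (7/2 + h)²
-39495 - H(105) = -39495 - (7 + 2*105)²/4 = -39495 - (7 + 210)²/4 = -39495 - 217²/4 = -39495 - 47089/4 = -205069/4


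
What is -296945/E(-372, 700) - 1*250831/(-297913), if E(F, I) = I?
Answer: -2522519831/5958260 ≈ -423.37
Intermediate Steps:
-296945/E(-372, 700) - 1*250831/(-297913) = -296945/700 - 1*250831/(-297913) = -296945*1/700 - 250831*(-1/297913) = -59389/140 + 35833/42559 = -2522519831/5958260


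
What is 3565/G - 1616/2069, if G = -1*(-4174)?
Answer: 630801/8636006 ≈ 0.073043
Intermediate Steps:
G = 4174
3565/G - 1616/2069 = 3565/4174 - 1616/2069 = 630801/8636006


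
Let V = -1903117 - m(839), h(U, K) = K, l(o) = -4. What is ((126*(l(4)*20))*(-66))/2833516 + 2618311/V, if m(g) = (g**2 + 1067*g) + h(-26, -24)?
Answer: -181752304747/354414865719 ≈ -0.51282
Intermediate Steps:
m(g) = -24 + g**2 + 1067*g (m(g) = (g**2 + 1067*g) - 24 = -24 + g**2 + 1067*g)
V = -3502227 (V = -1903117 - (-24 + 839**2 + 1067*839) = -1903117 - (-24 + 703921 + 895213) = -1903117 - 1*1599110 = -1903117 - 1599110 = -3502227)
((126*(l(4)*20))*(-66))/2833516 + 2618311/V = ((126*(-4*20))*(-66))/2833516 + 2618311/(-3502227) = ((126*(-80))*(-66))*(1/2833516) + 2618311*(-1/3502227) = -10080*(-66)*(1/2833516) - 2618311/3502227 = 665280*(1/2833516) - 2618311/3502227 = 23760/101197 - 2618311/3502227 = -181752304747/354414865719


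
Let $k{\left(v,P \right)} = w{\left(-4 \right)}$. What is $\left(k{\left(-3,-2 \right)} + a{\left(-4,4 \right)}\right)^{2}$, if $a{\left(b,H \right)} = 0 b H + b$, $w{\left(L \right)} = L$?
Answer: $64$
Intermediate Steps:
$a{\left(b,H \right)} = b$ ($a{\left(b,H \right)} = 0 H + b = 0 + b = b$)
$k{\left(v,P \right)} = -4$
$\left(k{\left(-3,-2 \right)} + a{\left(-4,4 \right)}\right)^{2} = \left(-4 - 4\right)^{2} = \left(-8\right)^{2} = 64$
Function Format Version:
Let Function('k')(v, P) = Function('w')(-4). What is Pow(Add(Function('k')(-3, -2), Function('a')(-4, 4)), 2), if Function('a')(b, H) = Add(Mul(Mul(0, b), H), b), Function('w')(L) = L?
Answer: 64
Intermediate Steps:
Function('a')(b, H) = b (Function('a')(b, H) = Add(Mul(0, H), b) = Add(0, b) = b)
Function('k')(v, P) = -4
Pow(Add(Function('k')(-3, -2), Function('a')(-4, 4)), 2) = Pow(Add(-4, -4), 2) = Pow(-8, 2) = 64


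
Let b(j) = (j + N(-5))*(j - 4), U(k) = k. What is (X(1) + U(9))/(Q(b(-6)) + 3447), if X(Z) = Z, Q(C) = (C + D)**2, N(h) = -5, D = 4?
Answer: 10/16443 ≈ 0.00060816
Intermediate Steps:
b(j) = (-5 + j)*(-4 + j) (b(j) = (j - 5)*(j - 4) = (-5 + j)*(-4 + j))
Q(C) = (4 + C)**2 (Q(C) = (C + 4)**2 = (4 + C)**2)
(X(1) + U(9))/(Q(b(-6)) + 3447) = (1 + 9)/((4 + (20 + (-6)**2 - 9*(-6)))**2 + 3447) = 10/((4 + (20 + 36 + 54))**2 + 3447) = 10/((4 + 110)**2 + 3447) = 10/(114**2 + 3447) = 10/(12996 + 3447) = 10/16443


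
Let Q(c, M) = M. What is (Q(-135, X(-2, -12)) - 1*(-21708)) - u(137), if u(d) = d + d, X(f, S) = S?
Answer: 21422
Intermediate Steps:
u(d) = 2*d
(Q(-135, X(-2, -12)) - 1*(-21708)) - u(137) = (-12 - 1*(-21708)) - 2*137 = (-12 + 21708) - 1*274 = 21696 - 274 = 21422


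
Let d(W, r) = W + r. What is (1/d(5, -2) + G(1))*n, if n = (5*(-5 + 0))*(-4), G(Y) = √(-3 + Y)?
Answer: 100/3 + 100*I*√2 ≈ 33.333 + 141.42*I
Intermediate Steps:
n = 100 (n = (5*(-5))*(-4) = -25*(-4) = 100)
(1/d(5, -2) + G(1))*n = (1/(5 - 2) + √(-3 + 1))*100 = (1/3 + √(-2))*100 = (⅓ + I*√2)*100 = 100/3 + 100*I*√2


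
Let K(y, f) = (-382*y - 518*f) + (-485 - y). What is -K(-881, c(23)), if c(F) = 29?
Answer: -321916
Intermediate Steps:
K(y, f) = -485 - 518*f - 383*y (K(y, f) = (-518*f - 382*y) + (-485 - y) = -485 - 518*f - 383*y)
-K(-881, c(23)) = -(-485 - 518*29 - 383*(-881)) = -(-485 - 15022 + 337423) = -1*321916 = -321916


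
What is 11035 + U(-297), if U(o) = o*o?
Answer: 99244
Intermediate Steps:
U(o) = o**2
11035 + U(-297) = 11035 + (-297)**2 = 11035 + 88209 = 99244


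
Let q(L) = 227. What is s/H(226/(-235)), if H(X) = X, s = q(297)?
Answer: -53345/226 ≈ -236.04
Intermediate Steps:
s = 227
s/H(226/(-235)) = 227/((226/(-235))) = 227/((226*(-1/235))) = 227/(-226/235) = 227*(-235/226) = -53345/226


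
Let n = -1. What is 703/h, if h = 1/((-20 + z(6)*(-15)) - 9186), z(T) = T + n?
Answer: -6524543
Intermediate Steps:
z(T) = -1 + T (z(T) = T - 1 = -1 + T)
h = -1/9281 (h = 1/((-20 + (-1 + 6)*(-15)) - 9186) = 1/((-20 + 5*(-15)) - 9186) = 1/((-20 - 75) - 9186) = 1/(-95 - 9186) = 1/(-9281) = -1/9281 ≈ -0.00010775)
703/h = 703/(-1/9281) = 703*(-9281) = -6524543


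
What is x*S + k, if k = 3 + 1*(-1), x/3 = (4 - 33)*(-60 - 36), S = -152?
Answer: -1269502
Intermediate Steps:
x = 8352 (x = 3*((4 - 33)*(-60 - 36)) = 3*(-29*(-96)) = 3*2784 = 8352)
k = 2 (k = 3 - 1 = 2)
x*S + k = 8352*(-152) + 2 = -1269504 + 2 = -1269502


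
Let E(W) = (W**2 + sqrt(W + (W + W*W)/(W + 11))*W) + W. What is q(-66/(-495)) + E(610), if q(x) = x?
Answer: 5590652/15 + 2440*sqrt(3240930)/207 ≈ 3.9393e+5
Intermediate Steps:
E(W) = W + W**2 + W*sqrt(W + (W + W**2)/(11 + W)) (E(W) = (W**2 + sqrt(W + (W + W**2)/(11 + W))*W) + W = (W**2 + W*sqrt(W + (W + W**2)/(11 + W))) + W = W + W**2 + W*sqrt(W + (W + W**2)/(11 + W)))
q(-66/(-495)) + E(610) = -66/(-495) + 610*(1 + 610 + sqrt(2)*sqrt(610*(6 + 610)/(11 + 610))) = -66*(-1/495) + 610*(1 + 610 + sqrt(2)*sqrt(610*616/621)) = 2/15 + 610*(1 + 610 + sqrt(2)*sqrt(610*(1/621)*616)) = 2/15 + 610*(1 + 610 + sqrt(2)*sqrt(375760/621)) = 2/15 + 610*(1 + 610 + sqrt(2)*(4*sqrt(1620465)/207)) = 2/15 + 610*(1 + 610 + 4*sqrt(3240930)/207) = 2/15 + 610*(611 + 4*sqrt(3240930)/207) = 2/15 + (372710 + 2440*sqrt(3240930)/207) = 5590652/15 + 2440*sqrt(3240930)/207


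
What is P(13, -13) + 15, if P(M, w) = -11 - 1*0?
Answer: 4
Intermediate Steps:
P(M, w) = -11 (P(M, w) = -11 + 0 = -11)
P(13, -13) + 15 = -11 + 15 = 4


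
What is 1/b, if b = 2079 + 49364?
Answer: 1/51443 ≈ 1.9439e-5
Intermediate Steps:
b = 51443
1/b = 1/51443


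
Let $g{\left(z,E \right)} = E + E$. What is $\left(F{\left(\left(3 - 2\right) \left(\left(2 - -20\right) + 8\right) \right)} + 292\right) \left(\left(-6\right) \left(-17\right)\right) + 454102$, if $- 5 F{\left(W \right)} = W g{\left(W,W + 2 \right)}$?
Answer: $444718$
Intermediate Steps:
$g{\left(z,E \right)} = 2 E$
$F{\left(W \right)} = - \frac{W \left(4 + 2 W\right)}{5}$ ($F{\left(W \right)} = - \frac{W 2 \left(W + 2\right)}{5} = - \frac{W 2 \left(2 + W\right)}{5} = - \frac{W \left(4 + 2 W\right)}{5}$)
$\left(F{\left(\left(3 - 2\right) \left(\left(2 - -20\right) + 8\right) \right)} + 292\right) \left(\left(-6\right) \left(-17\right)\right) + 454102 = \left(- \frac{2 \left(3 - 2\right) \left(\left(2 - -20\right) + 8\right) \left(2 + \left(3 - 2\right) \left(\left(2 - -20\right) + 8\right)\right)}{5} + 292\right) \left(\left(-6\right) \left(-17\right)\right) + 454102 = \left(- \frac{2 \cdot 1 \left(\left(2 + 20\right) + 8\right) \left(2 + 1 \left(\left(2 + 20\right) + 8\right)\right)}{5} + 292\right) 102 + 454102 = \left(- \frac{2 \cdot 1 \left(22 + 8\right) \left(2 + 1 \left(22 + 8\right)\right)}{5} + 292\right) 102 + 454102 = \left(- \frac{2 \cdot 1 \cdot 30 \left(2 + 1 \cdot 30\right)}{5} + 292\right) 102 + 454102 = \left(\left(- \frac{2}{5}\right) 30 \left(2 + 30\right) + 292\right) 102 + 454102 = \left(\left(- \frac{2}{5}\right) 30 \cdot 32 + 292\right) 102 + 454102 = \left(-384 + 292\right) 102 + 454102 = \left(-92\right) 102 + 454102 = -9384 + 454102 = 444718$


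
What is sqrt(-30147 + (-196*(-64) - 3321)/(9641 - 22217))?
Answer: I*sqrt(298002385470)/3144 ≈ 173.63*I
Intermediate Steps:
sqrt(-30147 + (-196*(-64) - 3321)/(9641 - 22217)) = sqrt(-30147 + (12544 - 3321)/(-12576)) = sqrt(-30147 + 9223*(-1/12576)) = sqrt(-30147 - 9223/12576) = sqrt(-379137895/12576) = I*sqrt(298002385470)/3144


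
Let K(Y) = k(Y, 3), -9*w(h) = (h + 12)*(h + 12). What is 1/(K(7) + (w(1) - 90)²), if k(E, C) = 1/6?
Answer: 162/1916909 ≈ 8.4511e-5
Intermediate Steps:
w(h) = -(12 + h)²/9 (w(h) = -(h + 12)*(h + 12)/9 = -(12 + h)*(12 + h)/9 = -(12 + h)²/9)
k(E, C) = ⅙
K(Y) = ⅙
1/(K(7) + (w(1) - 90)²) = 1/(⅙ + (-(12 + 1)²/9 - 90)²) = 1/(⅙ + (-⅑*13² - 90)²) = 1/(⅙ + (-⅑*169 - 90)²) = 1/(⅙ + (-169/9 - 90)²) = 1/(⅙ + (-979/9)²) = 1/(⅙ + 958441/81) = 1/(1916909/162) = 162/1916909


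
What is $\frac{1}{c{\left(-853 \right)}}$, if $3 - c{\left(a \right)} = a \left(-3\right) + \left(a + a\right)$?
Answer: $- \frac{1}{850} \approx -0.0011765$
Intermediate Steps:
$c{\left(a \right)} = 3 + a$ ($c{\left(a \right)} = 3 - \left(a \left(-3\right) + \left(a + a\right)\right) = 3 - \left(- 3 a + 2 a\right) = 3 - - a = 3 + a$)
$\frac{1}{c{\left(-853 \right)}} = \frac{1}{3 - 853} = \frac{1}{-850} = - \frac{1}{850}$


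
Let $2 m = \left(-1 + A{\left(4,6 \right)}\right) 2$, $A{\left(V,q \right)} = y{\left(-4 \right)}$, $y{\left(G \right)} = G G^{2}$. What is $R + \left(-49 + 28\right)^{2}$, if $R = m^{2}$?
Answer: $4666$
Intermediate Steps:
$y{\left(G \right)} = G^{3}$
$A{\left(V,q \right)} = -64$ ($A{\left(V,q \right)} = \left(-4\right)^{3} = -64$)
$m = -65$ ($m = \frac{\left(-1 - 64\right) 2}{2} = \frac{\left(-65\right) 2}{2} = \frac{1}{2} \left(-130\right) = -65$)
$R = 4225$ ($R = \left(-65\right)^{2} = 4225$)
$R + \left(-49 + 28\right)^{2} = 4225 + \left(-49 + 28\right)^{2} = 4225 + \left(-21\right)^{2} = 4225 + 441 = 4666$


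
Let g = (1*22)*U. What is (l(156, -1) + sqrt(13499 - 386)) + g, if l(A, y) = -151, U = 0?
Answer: -151 + 3*sqrt(1457) ≈ -36.488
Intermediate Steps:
g = 0 (g = (1*22)*0 = 22*0 = 0)
(l(156, -1) + sqrt(13499 - 386)) + g = (-151 + sqrt(13499 - 386)) + 0 = (-151 + sqrt(13113)) + 0 = (-151 + 3*sqrt(1457)) + 0 = -151 + 3*sqrt(1457)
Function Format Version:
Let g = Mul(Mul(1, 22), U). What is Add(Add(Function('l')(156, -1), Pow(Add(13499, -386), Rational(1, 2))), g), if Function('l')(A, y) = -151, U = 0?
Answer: Add(-151, Mul(3, Pow(1457, Rational(1, 2)))) ≈ -36.488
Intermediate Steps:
g = 0 (g = Mul(Mul(1, 22), 0) = Mul(22, 0) = 0)
Add(Add(Function('l')(156, -1), Pow(Add(13499, -386), Rational(1, 2))), g) = Add(Add(-151, Pow(Add(13499, -386), Rational(1, 2))), 0) = Add(Add(-151, Pow(13113, Rational(1, 2))), 0) = Add(Add(-151, Mul(3, Pow(1457, Rational(1, 2)))), 0) = Add(-151, Mul(3, Pow(1457, Rational(1, 2))))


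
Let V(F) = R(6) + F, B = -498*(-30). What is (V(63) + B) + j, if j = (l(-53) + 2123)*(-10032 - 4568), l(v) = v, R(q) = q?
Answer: -30206991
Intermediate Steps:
B = 14940
V(F) = 6 + F
j = -30222000 (j = (-53 + 2123)*(-10032 - 4568) = 2070*(-14600) = -30222000)
(V(63) + B) + j = ((6 + 63) + 14940) - 30222000 = (69 + 14940) - 30222000 = 15009 - 30222000 = -30206991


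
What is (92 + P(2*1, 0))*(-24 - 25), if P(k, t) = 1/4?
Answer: -18081/4 ≈ -4520.3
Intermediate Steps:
P(k, t) = 1/4
(92 + P(2*1, 0))*(-24 - 25) = (92 + 1/4)*(-24 - 25) = (369/4)*(-49) = -18081/4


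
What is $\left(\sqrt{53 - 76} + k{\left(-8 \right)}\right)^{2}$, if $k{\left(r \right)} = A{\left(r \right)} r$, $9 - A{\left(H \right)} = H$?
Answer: $\left(136 - i \sqrt{23}\right)^{2} \approx 18473.0 - 1304.5 i$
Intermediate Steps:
$A{\left(H \right)} = 9 - H$
$k{\left(r \right)} = r \left(9 - r\right)$ ($k{\left(r \right)} = \left(9 - r\right) r = r \left(9 - r\right)$)
$\left(\sqrt{53 - 76} + k{\left(-8 \right)}\right)^{2} = \left(\sqrt{53 - 76} - 8 \left(9 - -8\right)\right)^{2} = \left(\sqrt{-23} - 8 \left(9 + 8\right)\right)^{2} = \left(i \sqrt{23} - 136\right)^{2} = \left(-136 + i \sqrt{23}\right)^{2}$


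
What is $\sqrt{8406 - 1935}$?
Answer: $3 \sqrt{719} \approx 80.443$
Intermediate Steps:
$\sqrt{8406 - 1935} = \sqrt{6471} = 3 \sqrt{719}$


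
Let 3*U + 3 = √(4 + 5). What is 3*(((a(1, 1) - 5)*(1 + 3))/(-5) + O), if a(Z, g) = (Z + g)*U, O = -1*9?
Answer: -15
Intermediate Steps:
O = -9
U = 0 (U = -1 + √(4 + 5)/3 = -1 + √9/3 = -1 + (⅓)*3 = -1 + 1 = 0)
a(Z, g) = 0 (a(Z, g) = (Z + g)*0 = 0)
3*(((a(1, 1) - 5)*(1 + 3))/(-5) + O) = 3*(((0 - 5)*(1 + 3))/(-5) - 9) = 3*(-5*4*(-⅕) - 9) = 3*(-20*(-⅕) - 9) = 3*(4 - 9) = 3*(-5) = -15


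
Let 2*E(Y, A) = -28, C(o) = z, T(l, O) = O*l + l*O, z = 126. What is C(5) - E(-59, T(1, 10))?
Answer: 140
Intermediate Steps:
T(l, O) = 2*O*l (T(l, O) = O*l + O*l = 2*O*l)
C(o) = 126
E(Y, A) = -14 (E(Y, A) = (1/2)*(-28) = -14)
C(5) - E(-59, T(1, 10)) = 126 - 1*(-14) = 126 + 14 = 140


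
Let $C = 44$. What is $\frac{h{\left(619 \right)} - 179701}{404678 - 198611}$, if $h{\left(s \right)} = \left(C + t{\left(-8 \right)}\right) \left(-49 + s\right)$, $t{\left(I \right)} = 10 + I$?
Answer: $- \frac{153481}{206067} \approx -0.74481$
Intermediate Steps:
$h{\left(s \right)} = -2254 + 46 s$ ($h{\left(s \right)} = \left(44 + \left(10 - 8\right)\right) \left(-49 + s\right) = \left(44 + 2\right) \left(-49 + s\right) = 46 \left(-49 + s\right) = -2254 + 46 s$)
$\frac{h{\left(619 \right)} - 179701}{404678 - 198611} = \frac{\left(-2254 + 46 \cdot 619\right) - 179701}{404678 - 198611} = \frac{\left(-2254 + 28474\right) - 179701}{206067} = \left(26220 - 179701\right) \frac{1}{206067} = \left(-153481\right) \frac{1}{206067} = - \frac{153481}{206067}$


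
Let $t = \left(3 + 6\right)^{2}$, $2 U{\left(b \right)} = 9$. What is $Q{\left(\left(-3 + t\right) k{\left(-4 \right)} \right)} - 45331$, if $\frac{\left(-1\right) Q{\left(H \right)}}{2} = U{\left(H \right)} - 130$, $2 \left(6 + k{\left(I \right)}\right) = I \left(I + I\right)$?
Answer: $-45080$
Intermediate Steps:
$k{\left(I \right)} = -6 + I^{2}$ ($k{\left(I \right)} = -6 + \frac{I \left(I + I\right)}{2} = -6 + \frac{I 2 I}{2} = -6 + \frac{2 I^{2}}{2} = -6 + I^{2}$)
$U{\left(b \right)} = \frac{9}{2}$ ($U{\left(b \right)} = \frac{1}{2} \cdot 9 = \frac{9}{2}$)
$t = 81$ ($t = 9^{2} = 81$)
$Q{\left(H \right)} = 251$ ($Q{\left(H \right)} = - 2 \left(\frac{9}{2} - 130\right) = \left(-2\right) \left(- \frac{251}{2}\right) = 251$)
$Q{\left(\left(-3 + t\right) k{\left(-4 \right)} \right)} - 45331 = 251 - 45331 = -45080$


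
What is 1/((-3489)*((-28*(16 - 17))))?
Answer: -1/97692 ≈ -1.0236e-5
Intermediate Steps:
1/((-3489)*((-28*(16 - 17)))) = -1/(3489*((-28*(-1)))) = -1/3489/28 = -1/3489*1/28 = -1/97692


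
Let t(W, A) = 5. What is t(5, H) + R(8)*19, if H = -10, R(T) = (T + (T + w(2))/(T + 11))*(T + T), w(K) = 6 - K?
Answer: 2629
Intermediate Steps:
R(T) = 2*T*(T + (4 + T)/(11 + T)) (R(T) = (T + (T + (6 - 1*2))/(T + 11))*(T + T) = (T + (T + (6 - 2))/(11 + T))*(2*T) = (T + (T + 4)/(11 + T))*(2*T) = (T + (4 + T)/(11 + T))*(2*T) = 2*T*(T + (4 + T)/(11 + T)))
t(5, H) + R(8)*19 = 5 + (2*8*(4 + 8² + 12*8)/(11 + 8))*19 = 5 + (2*8*(4 + 64 + 96)/19)*19 = 5 + (2*8*(1/19)*164)*19 = 5 + (2624/19)*19 = 5 + 2624 = 2629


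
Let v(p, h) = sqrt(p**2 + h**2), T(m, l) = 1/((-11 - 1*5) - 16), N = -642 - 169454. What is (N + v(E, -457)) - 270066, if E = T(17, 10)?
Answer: -440162 + sqrt(213861377)/32 ≈ -4.3971e+5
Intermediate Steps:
N = -170096
T(m, l) = -1/32 (T(m, l) = 1/((-11 - 5) - 16) = 1/(-16 - 16) = 1/(-32) = -1/32)
E = -1/32 ≈ -0.031250
v(p, h) = sqrt(h**2 + p**2)
(N + v(E, -457)) - 270066 = (-170096 + sqrt((-457)**2 + (-1/32)**2)) - 270066 = (-170096 + sqrt(208849 + 1/1024)) - 270066 = (-170096 + sqrt(213861377/1024)) - 270066 = (-170096 + sqrt(213861377)/32) - 270066 = -440162 + sqrt(213861377)/32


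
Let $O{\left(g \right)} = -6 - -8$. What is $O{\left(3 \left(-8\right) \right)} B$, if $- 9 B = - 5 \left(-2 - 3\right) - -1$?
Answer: $- \frac{52}{9} \approx -5.7778$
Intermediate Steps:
$O{\left(g \right)} = 2$ ($O{\left(g \right)} = -6 + 8 = 2$)
$B = - \frac{26}{9}$ ($B = - \frac{- 5 \left(-2 - 3\right) - -1}{9} = - \frac{\left(-5\right) \left(-5\right) + 1}{9} = - \frac{25 + 1}{9} = \left(- \frac{1}{9}\right) 26 = - \frac{26}{9} \approx -2.8889$)
$O{\left(3 \left(-8\right) \right)} B = 2 \left(- \frac{26}{9}\right) = - \frac{52}{9}$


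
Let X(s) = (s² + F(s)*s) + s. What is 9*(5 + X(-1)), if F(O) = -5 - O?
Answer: 81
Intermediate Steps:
X(s) = s + s² + s*(-5 - s) (X(s) = (s² + (-5 - s)*s) + s = (s² + s*(-5 - s)) + s = s + s² + s*(-5 - s))
9*(5 + X(-1)) = 9*(5 - 4*(-1)) = 9*(5 + 4) = 9*9 = 81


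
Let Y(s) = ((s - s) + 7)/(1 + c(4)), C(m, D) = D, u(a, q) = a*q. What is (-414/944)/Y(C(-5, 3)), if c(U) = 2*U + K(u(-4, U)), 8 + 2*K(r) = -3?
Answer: -207/944 ≈ -0.21928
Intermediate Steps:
K(r) = -11/2 (K(r) = -4 + (½)*(-3) = -4 - 3/2 = -11/2)
c(U) = -11/2 + 2*U (c(U) = 2*U - 11/2 = -11/2 + 2*U)
Y(s) = 2 (Y(s) = ((s - s) + 7)/(1 + (-11/2 + 2*4)) = (0 + 7)/(1 + (-11/2 + 8)) = 7/(1 + 5/2) = 7/(7/2) = 7*(2/7) = 2)
(-414/944)/Y(C(-5, 3)) = -414/944/2 = -414*1/944*(½) = -207/472*½ = -207/944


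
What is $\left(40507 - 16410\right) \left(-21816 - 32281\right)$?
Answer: $-1303575409$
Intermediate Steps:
$\left(40507 - 16410\right) \left(-21816 - 32281\right) = 24097 \left(-54097\right) = -1303575409$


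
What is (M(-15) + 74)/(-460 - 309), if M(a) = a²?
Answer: -299/769 ≈ -0.38882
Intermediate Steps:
(M(-15) + 74)/(-460 - 309) = ((-15)² + 74)/(-460 - 309) = (225 + 74)/(-769) = 299*(-1/769) = -299/769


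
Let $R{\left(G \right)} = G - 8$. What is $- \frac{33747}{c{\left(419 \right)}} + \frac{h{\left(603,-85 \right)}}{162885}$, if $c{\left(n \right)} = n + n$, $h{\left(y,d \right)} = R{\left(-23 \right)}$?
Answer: $- \frac{5496906073}{136497630} \approx -40.271$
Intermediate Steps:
$R{\left(G \right)} = -8 + G$
$h{\left(y,d \right)} = -31$ ($h{\left(y,d \right)} = -8 - 23 = -31$)
$c{\left(n \right)} = 2 n$
$- \frac{33747}{c{\left(419 \right)}} + \frac{h{\left(603,-85 \right)}}{162885} = - \frac{33747}{2 \cdot 419} - \frac{31}{162885} = - \frac{33747}{838} - \frac{31}{162885} = - \frac{5496906073}{136497630}$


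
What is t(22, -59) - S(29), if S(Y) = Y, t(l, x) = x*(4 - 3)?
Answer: -88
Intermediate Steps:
t(l, x) = x (t(l, x) = x*1 = x)
t(22, -59) - S(29) = -59 - 1*29 = -59 - 29 = -88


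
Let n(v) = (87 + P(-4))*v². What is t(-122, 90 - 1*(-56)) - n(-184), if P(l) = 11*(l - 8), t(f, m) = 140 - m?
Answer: 1523514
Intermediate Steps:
P(l) = -88 + 11*l (P(l) = 11*(-8 + l) = -88 + 11*l)
n(v) = -45*v² (n(v) = (87 + (-88 + 11*(-4)))*v² = (87 + (-88 - 44))*v² = (87 - 132)*v² = -45*v²)
t(-122, 90 - 1*(-56)) - n(-184) = (140 - (90 - 1*(-56))) - (-45)*(-184)² = (140 - (90 + 56)) - (-45)*33856 = (140 - 1*146) - 1*(-1523520) = (140 - 146) + 1523520 = -6 + 1523520 = 1523514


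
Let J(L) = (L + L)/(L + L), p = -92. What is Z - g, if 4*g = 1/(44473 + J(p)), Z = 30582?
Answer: 5440415471/177896 ≈ 30582.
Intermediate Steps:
J(L) = 1 (J(L) = (2*L)/((2*L)) = (2*L)*(1/(2*L)) = 1)
g = 1/177896 (g = 1/(4*(44473 + 1)) = (¼)/44474 = (¼)*(1/44474) = 1/177896 ≈ 5.6213e-6)
Z - g = 30582 - 1*1/177896 = 30582 - 1/177896 = 5440415471/177896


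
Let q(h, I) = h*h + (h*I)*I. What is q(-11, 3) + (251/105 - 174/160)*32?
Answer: 6688/105 ≈ 63.695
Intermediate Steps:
q(h, I) = h² + h*I² (q(h, I) = h² + (I*h)*I = h² + h*I²)
q(-11, 3) + (251/105 - 174/160)*32 = -11*(-11 + 3²) + (251/105 - 174/160)*32 = -11*(-11 + 9) + (251*(1/105) - 174*1/160)*32 = -11*(-2) + (251/105 - 87/80)*32 = 22 + (2189/1680)*32 = 22 + 4378/105 = 6688/105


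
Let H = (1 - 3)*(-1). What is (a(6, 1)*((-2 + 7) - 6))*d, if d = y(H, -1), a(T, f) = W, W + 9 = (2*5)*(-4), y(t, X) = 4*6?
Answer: 1176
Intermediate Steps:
H = 2 (H = -2*(-1) = 2)
y(t, X) = 24
W = -49 (W = -9 + (2*5)*(-4) = -9 + 10*(-4) = -9 - 40 = -49)
a(T, f) = -49
d = 24
(a(6, 1)*((-2 + 7) - 6))*d = -49*((-2 + 7) - 6)*24 = -49*(5 - 6)*24 = -49*(-1)*24 = 49*24 = 1176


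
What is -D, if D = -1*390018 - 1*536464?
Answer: 926482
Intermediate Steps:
D = -926482 (D = -390018 - 536464 = -926482)
-D = -1*(-926482) = 926482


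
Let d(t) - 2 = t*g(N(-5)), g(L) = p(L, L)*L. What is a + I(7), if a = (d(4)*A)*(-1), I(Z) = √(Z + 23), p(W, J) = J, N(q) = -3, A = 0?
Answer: √30 ≈ 5.4772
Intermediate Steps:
g(L) = L² (g(L) = L*L = L²)
I(Z) = √(23 + Z)
d(t) = 2 + 9*t (d(t) = 2 + t*(-3)² = 2 + t*9 = 2 + 9*t)
a = 0 (a = ((2 + 9*4)*0)*(-1) = ((2 + 36)*0)*(-1) = (38*0)*(-1) = 0*(-1) = 0)
a + I(7) = 0 + √(23 + 7) = 0 + √30 = √30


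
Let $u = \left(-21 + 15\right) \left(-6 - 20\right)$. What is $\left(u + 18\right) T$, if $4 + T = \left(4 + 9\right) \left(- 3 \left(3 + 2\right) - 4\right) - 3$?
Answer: $-44196$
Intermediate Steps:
$u = 156$ ($u = \left(-6\right) \left(-26\right) = 156$)
$T = -254$ ($T = -4 + \left(\left(4 + 9\right) \left(- 3 \left(3 + 2\right) - 4\right) - 3\right) = -4 + \left(13 \left(\left(-3\right) 5 - 4\right) - 3\right) = -4 + \left(13 \left(-15 - 4\right) - 3\right) = -4 + \left(13 \left(-19\right) - 3\right) = -4 - 250 = -254$)
$\left(u + 18\right) T = \left(156 + 18\right) \left(-254\right) = 174 \left(-254\right) = -44196$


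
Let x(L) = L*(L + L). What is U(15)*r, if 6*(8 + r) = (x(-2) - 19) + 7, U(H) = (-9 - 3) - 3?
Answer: 130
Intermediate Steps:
U(H) = -15 (U(H) = -12 - 3 = -15)
x(L) = 2*L² (x(L) = L*(2*L) = 2*L²)
r = -26/3 (r = -8 + ((2*(-2)² - 19) + 7)/6 = -8 + ((2*4 - 19) + 7)/6 = -8 + ((8 - 19) + 7)/6 = -8 + (-11 + 7)/6 = -8 + (⅙)*(-4) = -8 - ⅔ = -26/3 ≈ -8.6667)
U(15)*r = -15*(-26/3) = 130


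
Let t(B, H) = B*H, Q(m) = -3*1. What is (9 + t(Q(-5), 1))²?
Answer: 36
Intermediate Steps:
Q(m) = -3
(9 + t(Q(-5), 1))² = (9 - 3*1)² = (9 - 3)² = 6² = 36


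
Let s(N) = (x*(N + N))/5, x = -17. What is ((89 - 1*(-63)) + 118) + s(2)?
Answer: 1282/5 ≈ 256.40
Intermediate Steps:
s(N) = -34*N/5 (s(N) = -17*(N + N)/5 = -34*N*(1/5) = -34*N/5)
((89 - 1*(-63)) + 118) + s(2) = ((89 - 1*(-63)) + 118) - 34/5*2 = ((89 + 63) + 118) - 68/5 = (152 + 118) - 68/5 = 270 - 68/5 = 1282/5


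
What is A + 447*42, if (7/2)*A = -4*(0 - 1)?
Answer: 131426/7 ≈ 18775.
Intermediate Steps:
A = 8/7 (A = 2*(-4*(0 - 1))/7 = 2*(-4*(-1))/7 = (2/7)*4 = 8/7 ≈ 1.1429)
A + 447*42 = 8/7 + 447*42 = 8/7 + 18774 = 131426/7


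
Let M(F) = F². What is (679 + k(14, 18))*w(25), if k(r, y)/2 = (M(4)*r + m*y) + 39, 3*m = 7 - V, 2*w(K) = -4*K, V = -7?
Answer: -68650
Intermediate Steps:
w(K) = -2*K (w(K) = (-4*K)/2 = -2*K)
m = 14/3 (m = (7 - 1*(-7))/3 = (7 + 7)/3 = (⅓)*14 = 14/3 ≈ 4.6667)
k(r, y) = 78 + 32*r + 28*y/3 (k(r, y) = 2*((4²*r + 14*y/3) + 39) = 2*((16*r + 14*y/3) + 39) = 2*(39 + 16*r + 14*y/3) = 78 + 32*r + 28*y/3)
(679 + k(14, 18))*w(25) = (679 + (78 + 32*14 + (28/3)*18))*(-2*25) = (679 + (78 + 448 + 168))*(-50) = (679 + 694)*(-50) = 1373*(-50) = -68650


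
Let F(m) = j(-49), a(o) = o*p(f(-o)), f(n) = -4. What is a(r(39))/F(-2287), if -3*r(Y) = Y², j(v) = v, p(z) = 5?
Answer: 2535/49 ≈ 51.735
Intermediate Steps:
r(Y) = -Y²/3
a(o) = 5*o (a(o) = o*5 = 5*o)
F(m) = -49
a(r(39))/F(-2287) = (5*(-⅓*39²))/(-49) = (5*(-⅓*1521))*(-1/49) = (5*(-507))*(-1/49) = -2535*(-1/49) = 2535/49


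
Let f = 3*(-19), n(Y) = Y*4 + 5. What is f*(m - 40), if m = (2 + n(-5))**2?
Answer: -7353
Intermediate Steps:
n(Y) = 5 + 4*Y (n(Y) = 4*Y + 5 = 5 + 4*Y)
m = 169 (m = (2 + (5 + 4*(-5)))**2 = (2 + (5 - 20))**2 = (2 - 15)**2 = (-13)**2 = 169)
f = -57
f*(m - 40) = -57*(169 - 40) = -57*129 = -7353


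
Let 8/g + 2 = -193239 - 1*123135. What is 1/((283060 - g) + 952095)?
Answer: 39547/48846674786 ≈ 8.0961e-7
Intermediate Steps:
g = -1/39547 (g = 8/(-2 + (-193239 - 1*123135)) = 8/(-2 + (-193239 - 123135)) = 8/(-2 - 316374) = 8/(-316376) = 8*(-1/316376) = -1/39547 ≈ -2.5286e-5)
1/((283060 - g) + 952095) = 1/((283060 - 1*(-1/39547)) + 952095) = 1/((283060 + 1/39547) + 952095) = 1/(11194173821/39547 + 952095) = 1/(48846674786/39547) = 39547/48846674786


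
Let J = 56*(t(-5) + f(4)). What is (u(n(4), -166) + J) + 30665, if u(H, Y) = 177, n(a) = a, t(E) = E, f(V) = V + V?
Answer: 31010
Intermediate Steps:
f(V) = 2*V
J = 168 (J = 56*(-5 + 2*4) = 56*(-5 + 8) = 56*3 = 168)
(u(n(4), -166) + J) + 30665 = (177 + 168) + 30665 = 345 + 30665 = 31010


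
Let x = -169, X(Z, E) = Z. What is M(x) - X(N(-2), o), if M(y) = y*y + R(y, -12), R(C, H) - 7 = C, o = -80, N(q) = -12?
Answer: 28411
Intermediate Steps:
R(C, H) = 7 + C
M(y) = 7 + y + y² (M(y) = y*y + (7 + y) = y² + (7 + y) = 7 + y + y²)
M(x) - X(N(-2), o) = (7 - 169 + (-169)²) - 1*(-12) = (7 - 169 + 28561) + 12 = 28399 + 12 = 28411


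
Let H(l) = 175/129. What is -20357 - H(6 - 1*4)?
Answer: -2626228/129 ≈ -20358.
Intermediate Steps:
H(l) = 175/129 (H(l) = 175*(1/129) = 175/129)
-20357 - H(6 - 1*4) = -20357 - 1*175/129 = -20357 - 175/129 = -2626228/129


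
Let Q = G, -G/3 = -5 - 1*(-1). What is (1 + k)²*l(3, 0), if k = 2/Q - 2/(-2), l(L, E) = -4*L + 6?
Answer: -169/6 ≈ -28.167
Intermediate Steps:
l(L, E) = 6 - 4*L
G = 12 (G = -3*(-5 - 1*(-1)) = -3*(-5 + 1) = -3*(-4) = 12)
Q = 12
k = 7/6 (k = 2/12 - 2/(-2) = 2*(1/12) - 2*(-½) = ⅙ + 1 = 7/6 ≈ 1.1667)
(1 + k)²*l(3, 0) = (1 + 7/6)²*(6 - 4*3) = (13/6)²*(6 - 12) = (169/36)*(-6) = -169/6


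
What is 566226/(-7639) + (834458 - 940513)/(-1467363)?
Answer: -830048927893/11209185957 ≈ -74.051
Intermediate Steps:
566226/(-7639) + (834458 - 940513)/(-1467363) = 566226*(-1/7639) - 106055*(-1/1467363) = -566226/7639 + 106055/1467363 = -830048927893/11209185957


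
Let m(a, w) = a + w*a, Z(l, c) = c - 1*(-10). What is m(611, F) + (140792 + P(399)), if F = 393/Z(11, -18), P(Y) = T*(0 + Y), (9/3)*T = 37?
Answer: 930469/8 ≈ 1.1631e+5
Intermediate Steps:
T = 37/3 (T = (⅓)*37 = 37/3 ≈ 12.333)
Z(l, c) = 10 + c (Z(l, c) = c + 10 = 10 + c)
P(Y) = 37*Y/3 (P(Y) = 37*(0 + Y)/3 = 37*Y/3)
F = -393/8 (F = 393/(10 - 18) = 393/(-8) = 393*(-⅛) = -393/8 ≈ -49.125)
m(a, w) = a + a*w
m(611, F) + (140792 + P(399)) = 611*(1 - 393/8) + (140792 + (37/3)*399) = 611*(-385/8) + (140792 + 4921) = -235235/8 + 145713 = 930469/8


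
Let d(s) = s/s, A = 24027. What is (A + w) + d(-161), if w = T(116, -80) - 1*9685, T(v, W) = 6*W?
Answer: 13863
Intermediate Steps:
d(s) = 1
w = -10165 (w = 6*(-80) - 1*9685 = -480 - 9685 = -10165)
(A + w) + d(-161) = (24027 - 10165) + 1 = 13862 + 1 = 13863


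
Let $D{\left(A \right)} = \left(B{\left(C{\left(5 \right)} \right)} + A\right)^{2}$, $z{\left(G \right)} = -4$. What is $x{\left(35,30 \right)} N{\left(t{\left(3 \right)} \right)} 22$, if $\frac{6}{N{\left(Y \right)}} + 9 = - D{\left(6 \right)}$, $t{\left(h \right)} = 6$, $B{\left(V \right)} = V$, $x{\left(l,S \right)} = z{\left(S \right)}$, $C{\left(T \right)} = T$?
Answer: $\frac{264}{65} \approx 4.0615$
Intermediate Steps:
$x{\left(l,S \right)} = -4$
$D{\left(A \right)} = \left(5 + A\right)^{2}$
$N{\left(Y \right)} = - \frac{3}{65}$ ($N{\left(Y \right)} = \frac{6}{-9 - \left(5 + 6\right)^{2}} = \frac{6}{-9 - 11^{2}} = \frac{6}{-9 - 121} = \frac{6}{-130} = 6 \left(- \frac{1}{130}\right) = - \frac{3}{65}$)
$x{\left(35,30 \right)} N{\left(t{\left(3 \right)} \right)} 22 = - 4 \left(\left(- \frac{3}{65}\right) 22\right) = \left(-4\right) \left(- \frac{66}{65}\right) = \frac{264}{65}$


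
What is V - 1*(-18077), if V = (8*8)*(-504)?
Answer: -14179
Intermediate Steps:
V = -32256 (V = 64*(-504) = -32256)
V - 1*(-18077) = -32256 - 1*(-18077) = -32256 + 18077 = -14179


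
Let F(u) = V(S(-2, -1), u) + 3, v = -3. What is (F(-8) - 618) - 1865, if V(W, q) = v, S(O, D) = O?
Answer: -2483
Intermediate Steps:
V(W, q) = -3
F(u) = 0 (F(u) = -3 + 3 = 0)
(F(-8) - 618) - 1865 = (0 - 618) - 1865 = -618 - 1865 = -2483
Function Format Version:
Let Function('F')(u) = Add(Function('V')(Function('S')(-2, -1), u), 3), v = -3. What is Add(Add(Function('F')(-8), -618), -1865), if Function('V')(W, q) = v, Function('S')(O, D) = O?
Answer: -2483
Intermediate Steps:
Function('V')(W, q) = -3
Function('F')(u) = 0 (Function('F')(u) = Add(-3, 3) = 0)
Add(Add(Function('F')(-8), -618), -1865) = Add(Add(0, -618), -1865) = Add(-618, -1865) = -2483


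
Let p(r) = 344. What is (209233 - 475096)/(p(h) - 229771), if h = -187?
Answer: 265863/229427 ≈ 1.1588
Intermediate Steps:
(209233 - 475096)/(p(h) - 229771) = (209233 - 475096)/(344 - 229771) = -265863/(-229427) = -265863*(-1/229427) = 265863/229427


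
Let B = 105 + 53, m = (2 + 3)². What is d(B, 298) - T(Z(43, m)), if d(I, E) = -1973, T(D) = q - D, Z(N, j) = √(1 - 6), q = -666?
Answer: -1307 + I*√5 ≈ -1307.0 + 2.2361*I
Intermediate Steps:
m = 25 (m = 5² = 25)
Z(N, j) = I*√5 (Z(N, j) = √(-5) = I*√5)
B = 158
T(D) = -666 - D
d(B, 298) - T(Z(43, m)) = -1973 - (-666 - I*√5) = -1973 + (666 + I*√5) = -1307 + I*√5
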